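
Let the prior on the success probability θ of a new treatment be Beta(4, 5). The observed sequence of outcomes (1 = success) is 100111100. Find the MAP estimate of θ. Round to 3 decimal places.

θ̂_MAP = 0.500

Prior: Beta(4, 5).
Data: 5 successes in 9 trials (from the sequence). The binomial likelihood contributes θ^5(1−θ)^4, so the posterior is Beta(4+5, 5+4) = Beta(9, 9).
For Beta(a, b) with a, b > 1 the mode is (a−1)/(a+b−2) = 8/16 ≈ 0.500.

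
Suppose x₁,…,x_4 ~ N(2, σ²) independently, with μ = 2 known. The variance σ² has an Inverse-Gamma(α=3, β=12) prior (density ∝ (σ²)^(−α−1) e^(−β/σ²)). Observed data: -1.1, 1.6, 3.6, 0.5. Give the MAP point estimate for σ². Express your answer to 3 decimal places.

σ̂²_MAP = 3.215

Sum of squared deviations about the known mean: SS = (-1.1−2)² + (1.6−2)² + (3.6−2)² + (0.5−2)² = 14.58.
The Normal likelihood contributes (σ²)^(−n/2) exp(−SS/(2σ²)), so the posterior is Inverse-Gamma(α + n/2, β + SS/2) = Inverse-Gamma(5, 19.29).
The mode of Inverse-Gamma(a, b) is b/(a+1) = 19.29/6 ≈ 3.215.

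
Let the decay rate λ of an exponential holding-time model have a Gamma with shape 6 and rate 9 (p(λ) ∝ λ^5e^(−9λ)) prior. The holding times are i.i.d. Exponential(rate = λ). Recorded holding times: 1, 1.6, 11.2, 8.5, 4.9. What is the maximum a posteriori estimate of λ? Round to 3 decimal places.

The Exponential(rate=λ) likelihood is ∝ λ^n e^(−λΣtᵢ). Here n = 5 and Σtᵢ = 1 + 1.6 + 11.2 + 8.5 + 4.9 = 27.2.
Posterior ∝ λ^5e^(−9λ) · λ^5e^(−27.2λ) = λ^10e^(−36.2λ), i.e. Gamma(11, 36.2).
Mode = (a−1)/b = 10/36.2 ≈ 0.276.

λ̂_MAP = 0.276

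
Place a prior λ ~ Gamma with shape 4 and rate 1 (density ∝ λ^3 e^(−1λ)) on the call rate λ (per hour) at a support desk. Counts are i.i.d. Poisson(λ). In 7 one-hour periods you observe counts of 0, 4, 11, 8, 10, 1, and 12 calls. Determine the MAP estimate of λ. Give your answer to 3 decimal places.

Σxᵢ = 0+4+11+8+10+1+12 = 46, with n = 7.
Posterior ∝ λ^3e^(−1λ) · λ^46e^(−7λ) = λ^49e^(−8λ), i.e. Gamma(shape=50, rate=8).
The mode of a Gamma(a, b) with a ≥ 1 (shape–rate) is (a−1)/b = 49/8 ≈ 6.125.

λ̂_MAP = 6.125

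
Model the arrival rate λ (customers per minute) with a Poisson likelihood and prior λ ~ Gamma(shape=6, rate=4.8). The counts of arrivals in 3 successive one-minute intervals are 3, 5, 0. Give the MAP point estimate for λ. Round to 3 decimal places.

Σxᵢ = 3+5+0 = 8, with n = 3.
Posterior ∝ λ^5e^(−4.8λ) · λ^8e^(−3λ) = λ^13e^(−7.8λ), i.e. Gamma(shape=14, rate=7.8).
The mode of a Gamma(a, b) with a ≥ 1 (shape–rate) is (a−1)/b = 13/7.8 ≈ 1.667.

λ̂_MAP = 1.667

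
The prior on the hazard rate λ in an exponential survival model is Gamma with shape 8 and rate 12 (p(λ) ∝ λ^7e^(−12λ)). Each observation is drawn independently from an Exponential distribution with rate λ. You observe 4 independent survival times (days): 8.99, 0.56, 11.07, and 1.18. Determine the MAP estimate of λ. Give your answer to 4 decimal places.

λ̂_MAP = 0.3254

The Exponential(rate=λ) likelihood is ∝ λ^n e^(−λΣtᵢ). Here n = 4 and Σtᵢ = 8.99 + 0.56 + 11.07 + 1.18 = 21.80.
Posterior ∝ λ^7e^(−12λ) · λ^4e^(−21.80λ) = λ^11e^(−33.80λ), i.e. Gamma(12, 33.80).
Mode = (a−1)/b = 11/33.80 ≈ 0.3254.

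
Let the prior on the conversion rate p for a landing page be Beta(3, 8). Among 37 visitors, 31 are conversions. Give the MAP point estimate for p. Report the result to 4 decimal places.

Prior: Beta(3, 8).
Data: 31 successes in 37 trials. The binomial likelihood contributes p^31(1−p)^6, so the posterior is Beta(3+31, 8+6) = Beta(34, 14).
For Beta(a, b) with a, b > 1 the mode is (a−1)/(a+b−2) = 33/46 ≈ 0.7174.

p̂_MAP = 0.7174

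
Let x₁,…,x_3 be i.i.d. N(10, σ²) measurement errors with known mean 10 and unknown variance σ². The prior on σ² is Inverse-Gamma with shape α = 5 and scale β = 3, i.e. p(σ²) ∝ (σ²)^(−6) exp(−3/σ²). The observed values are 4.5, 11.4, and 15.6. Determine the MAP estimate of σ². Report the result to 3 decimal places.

σ̂²_MAP = 4.638

Sum of squared deviations about the known mean: SS = (4.5−10)² + (11.4−10)² + (15.6−10)² = 63.57.
The Normal likelihood contributes (σ²)^(−n/2) exp(−SS/(2σ²)), so the posterior is Inverse-Gamma(α + n/2, β + SS/2) = Inverse-Gamma(6.5, 34.785).
The mode of Inverse-Gamma(a, b) is b/(a+1) = 34.785/7.5 ≈ 4.638.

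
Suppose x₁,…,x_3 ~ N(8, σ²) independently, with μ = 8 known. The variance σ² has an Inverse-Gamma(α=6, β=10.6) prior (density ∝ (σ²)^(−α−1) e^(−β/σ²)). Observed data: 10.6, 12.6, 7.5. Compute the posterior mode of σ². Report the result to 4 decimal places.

σ̂²_MAP = 2.9041

Sum of squared deviations about the known mean: SS = (10.6−8)² + (12.6−8)² + (7.5−8)² = 28.17.
The Normal likelihood contributes (σ²)^(−n/2) exp(−SS/(2σ²)), so the posterior is Inverse-Gamma(α + n/2, β + SS/2) = Inverse-Gamma(7.5, 24.685).
The mode of Inverse-Gamma(a, b) is b/(a+1) = 24.685/8.5 ≈ 2.9041.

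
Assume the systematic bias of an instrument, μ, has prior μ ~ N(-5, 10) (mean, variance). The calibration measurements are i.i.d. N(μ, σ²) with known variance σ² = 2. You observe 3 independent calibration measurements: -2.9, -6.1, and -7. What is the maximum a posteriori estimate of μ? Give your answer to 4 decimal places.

n = 3; x̄ = ((-2.9) + (-6.1) + (-7))/3 = -16/3 = -16/3 ≈ -5.3333.
For a Normal prior and Normal likelihood with known variance, the posterior is Normal; its mode equals its mean, the precision-weighted average.
Prior precision 1/σ₀² = 1/10 = 0.1; data precision n/σ² = 3/2 = 1.5.
μ̂ = (0.1·(-5) + 1.5·(-16/3)) / (0.1 + 1.5) = (-8.5)/1.6 = -5.3125.

μ̂_MAP = -5.3125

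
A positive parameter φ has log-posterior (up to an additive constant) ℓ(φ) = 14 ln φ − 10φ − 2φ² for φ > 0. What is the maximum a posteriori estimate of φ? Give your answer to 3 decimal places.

ℓ'(φ) = 14/φ − 10 − 4φ. Setting this to zero and multiplying by φ: 4φ² + 10φ − 14 = 0.
φ = (−10 + √(10² + 4·4·14)) / (2·4) = (−10 + √324) / 8 = (−10 + 18)/8 = 1.
ℓ''(φ) = −14/φ² − 4 < 0, confirming a maximum.

φ̂_MAP = 1.000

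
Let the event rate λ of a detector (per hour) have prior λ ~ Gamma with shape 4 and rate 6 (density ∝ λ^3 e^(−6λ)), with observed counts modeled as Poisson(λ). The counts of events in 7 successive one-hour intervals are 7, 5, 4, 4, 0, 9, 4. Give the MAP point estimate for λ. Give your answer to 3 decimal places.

λ̂_MAP = 2.769

Σxᵢ = 7+5+4+4+0+9+4 = 33, with n = 7.
Posterior ∝ λ^3e^(−6λ) · λ^33e^(−7λ) = λ^36e^(−13λ), i.e. Gamma(shape=37, rate=13).
The mode of a Gamma(a, b) with a ≥ 1 (shape–rate) is (a−1)/b = 36/13 ≈ 2.769.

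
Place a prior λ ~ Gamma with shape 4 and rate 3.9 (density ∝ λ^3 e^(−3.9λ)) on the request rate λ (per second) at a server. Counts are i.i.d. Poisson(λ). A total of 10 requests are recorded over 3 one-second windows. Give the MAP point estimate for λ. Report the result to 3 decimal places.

λ̂_MAP = 1.884

Σxᵢ = 10, n = 3.
Posterior ∝ λ^3e^(−3.9λ) · λ^10e^(−3λ) = λ^13e^(−6.9λ), i.e. Gamma(shape=14, rate=6.9).
The mode of a Gamma(a, b) with a ≥ 1 (shape–rate) is (a−1)/b = 13/6.9 ≈ 1.884.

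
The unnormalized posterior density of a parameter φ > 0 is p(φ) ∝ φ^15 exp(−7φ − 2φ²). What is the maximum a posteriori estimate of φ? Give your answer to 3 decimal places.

ℓ'(φ) = 15/φ − 7 − 4φ. Setting this to zero and multiplying by φ: 4φ² + 7φ − 15 = 0.
φ = (−7 + √(7² + 4·4·15)) / (2·4) = (−7 + √289) / 8 = (−7 + 17)/8 = 5/4.
ℓ''(φ) = −15/φ² − 4 < 0, confirming a maximum.

φ̂_MAP = 1.250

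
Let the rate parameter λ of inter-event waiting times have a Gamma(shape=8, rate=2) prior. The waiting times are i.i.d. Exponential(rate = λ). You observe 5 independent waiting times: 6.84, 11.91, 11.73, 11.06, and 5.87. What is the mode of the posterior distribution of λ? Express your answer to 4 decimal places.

The Exponential(rate=λ) likelihood is ∝ λ^n e^(−λΣtᵢ). Here n = 5 and Σtᵢ = 6.84 + 11.91 + 11.73 + 11.06 + 5.87 = 47.41.
Posterior ∝ λ^7e^(−2λ) · λ^5e^(−47.41λ) = λ^12e^(−49.41λ), i.e. Gamma(13, 49.41).
Mode = (a−1)/b = 12/49.41 ≈ 0.2429.

λ̂_MAP = 0.2429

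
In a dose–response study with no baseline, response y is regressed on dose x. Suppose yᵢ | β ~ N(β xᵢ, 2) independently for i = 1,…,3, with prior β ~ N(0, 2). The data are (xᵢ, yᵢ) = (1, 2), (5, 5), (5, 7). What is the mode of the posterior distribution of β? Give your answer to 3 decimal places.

β̂_MAP = 1.192

log p(β | y) = −Σ(yᵢ − βxᵢ)²/(2·2) − β²/(2·2) + const.
Setting the derivative to zero: Σxᵢ(yᵢ − βxᵢ)/2 − β/2 = 0, so β = Σxᵢyᵢ / (Σxᵢ² + σ²/τ²).
Σxᵢyᵢ = 1·2 + 5·5 + 5·7 = 62; Σxᵢ² = 51; σ²/τ² = 1.
β̂_MAP = 62 / (51 + 1) = 62/52 ≈ 1.192.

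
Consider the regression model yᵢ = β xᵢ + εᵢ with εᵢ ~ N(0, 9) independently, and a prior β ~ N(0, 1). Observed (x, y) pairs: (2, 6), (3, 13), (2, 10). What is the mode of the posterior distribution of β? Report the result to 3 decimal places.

β̂_MAP = 2.731

log p(β | y) = −Σ(yᵢ − βxᵢ)²/(2·9) − β²/(2·1) + const.
Setting the derivative to zero: Σxᵢ(yᵢ − βxᵢ)/9 − β/1 = 0, so β = Σxᵢyᵢ / (Σxᵢ² + σ²/τ²).
Σxᵢyᵢ = 2·6 + 3·13 + 2·10 = 71; Σxᵢ² = 17; σ²/τ² = 9.
β̂_MAP = 71 / (17 + 9) = 71/26 ≈ 2.731.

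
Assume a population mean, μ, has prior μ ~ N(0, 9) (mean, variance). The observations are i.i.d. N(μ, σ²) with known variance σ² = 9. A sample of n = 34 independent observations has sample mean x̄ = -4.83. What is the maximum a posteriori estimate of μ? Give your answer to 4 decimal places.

n = 34, x̄ = -4.83.
For a Normal prior and Normal likelihood with known variance, the posterior is Normal; its mode equals its mean, the precision-weighted average.
Prior precision 1/σ₀² = 1/9; data precision n/σ² = 34/9.
μ̂ = ((1/9)·0 + (34/9)·(-4.83)) / (1/9 + 34/9) = (-2737/150)/(35/9) = -4.6920.

μ̂_MAP = -4.6920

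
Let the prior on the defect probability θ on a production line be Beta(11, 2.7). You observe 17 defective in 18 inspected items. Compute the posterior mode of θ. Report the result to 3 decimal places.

θ̂_MAP = 0.909

Prior: Beta(11, 2.7).
Data: 17 successes in 18 trials. The binomial likelihood contributes θ^17(1−θ)^1, so the posterior is Beta(11+17, 2.7+1) = Beta(28, 3.7).
For Beta(a, b) with a, b > 1 the mode is (a−1)/(a+b−2) = 27/29.7 ≈ 0.909.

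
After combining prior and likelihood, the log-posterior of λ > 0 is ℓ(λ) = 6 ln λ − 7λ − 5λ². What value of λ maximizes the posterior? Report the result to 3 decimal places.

ℓ'(λ) = 6/λ − 7 − 10λ. Setting this to zero and multiplying by λ: 10λ² + 7λ − 6 = 0.
λ = (−7 + √(7² + 4·10·6)) / (2·10) = (−7 + √289) / 20 = (−7 + 17)/20 = 1/2.
ℓ''(λ) = −6/λ² − 10 < 0, confirming a maximum.

λ̂_MAP = 0.500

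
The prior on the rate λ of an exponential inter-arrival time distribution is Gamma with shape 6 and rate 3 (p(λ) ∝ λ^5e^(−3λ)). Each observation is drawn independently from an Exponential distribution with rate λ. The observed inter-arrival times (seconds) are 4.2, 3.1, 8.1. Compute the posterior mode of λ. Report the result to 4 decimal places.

λ̂_MAP = 0.4348

The Exponential(rate=λ) likelihood is ∝ λ^n e^(−λΣtᵢ). Here n = 3 and Σtᵢ = 4.2 + 3.1 + 8.1 = 15.4.
Posterior ∝ λ^5e^(−3λ) · λ^3e^(−15.4λ) = λ^8e^(−18.4λ), i.e. Gamma(9, 18.4).
Mode = (a−1)/b = 8/18.4 ≈ 0.4348.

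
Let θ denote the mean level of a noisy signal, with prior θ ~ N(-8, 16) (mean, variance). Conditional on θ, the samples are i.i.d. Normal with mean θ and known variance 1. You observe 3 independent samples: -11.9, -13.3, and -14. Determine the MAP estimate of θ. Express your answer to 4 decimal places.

n = 3; x̄ = ((-11.9) + (-13.3) + (-14))/3 = -39.2/3 = -196/15 ≈ -13.0667.
For a Normal prior and Normal likelihood with known variance, the posterior is Normal; its mode equals its mean, the precision-weighted average.
Prior precision 1/σ₀² = 1/16 = 0.0625; data precision n/σ² = 3/1 = 3.
θ̂ = (0.0625·(-8) + 3·(-196/15)) / (0.0625 + 3) = (-39.7)/3.0625 = -3176/245 ≈ -12.9633.

θ̂_MAP = -12.9633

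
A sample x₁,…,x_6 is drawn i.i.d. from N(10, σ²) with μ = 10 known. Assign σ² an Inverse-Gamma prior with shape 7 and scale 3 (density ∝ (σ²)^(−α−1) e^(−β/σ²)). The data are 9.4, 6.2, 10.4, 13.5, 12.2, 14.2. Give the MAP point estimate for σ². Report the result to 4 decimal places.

σ̂²_MAP = 2.5314

Sum of squared deviations about the known mean: SS = (9.4−10)² + (6.2−10)² + (10.4−10)² + (13.5−10)² + (12.2−10)² + (14.2−10)² = 49.69.
The Normal likelihood contributes (σ²)^(−n/2) exp(−SS/(2σ²)), so the posterior is Inverse-Gamma(α + n/2, β + SS/2) = Inverse-Gamma(10, 27.845).
The mode of Inverse-Gamma(a, b) is b/(a+1) = 27.845/11 ≈ 2.5314.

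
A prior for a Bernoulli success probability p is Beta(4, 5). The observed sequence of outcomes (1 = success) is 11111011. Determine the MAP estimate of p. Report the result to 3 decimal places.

p̂_MAP = 0.667

Prior: Beta(4, 5).
Data: 7 successes in 8 trials (from the sequence). The binomial likelihood contributes p^7(1−p)^1, so the posterior is Beta(4+7, 5+1) = Beta(11, 6).
For Beta(a, b) with a, b > 1 the mode is (a−1)/(a+b−2) = 10/15 ≈ 0.667.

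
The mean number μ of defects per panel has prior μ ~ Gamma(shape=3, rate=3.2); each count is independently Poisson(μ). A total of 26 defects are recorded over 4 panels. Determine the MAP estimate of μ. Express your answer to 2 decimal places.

Σxᵢ = 26, n = 4.
Posterior ∝ μ^2e^(−3.2μ) · μ^26e^(−4μ) = μ^28e^(−7.2μ), i.e. Gamma(shape=29, rate=7.2).
The mode of a Gamma(a, b) with a ≥ 1 (shape–rate) is (a−1)/b = 28/7.2 ≈ 3.89.

μ̂_MAP = 3.89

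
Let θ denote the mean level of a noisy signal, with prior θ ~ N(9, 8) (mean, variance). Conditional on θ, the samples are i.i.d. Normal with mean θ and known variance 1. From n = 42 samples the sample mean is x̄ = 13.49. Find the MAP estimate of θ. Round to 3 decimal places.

θ̂_MAP = 13.477

n = 42, x̄ = 13.49.
For a Normal prior and Normal likelihood with known variance, the posterior is Normal; its mode equals its mean, the precision-weighted average.
Prior precision 1/σ₀² = 1/8 = 0.125; data precision n/σ² = 42/1 = 42.
θ̂ = (0.125·9 + 42·13.49) / (0.125 + 42) = 567.705/42.125 = 113541/8425 ≈ 13.477.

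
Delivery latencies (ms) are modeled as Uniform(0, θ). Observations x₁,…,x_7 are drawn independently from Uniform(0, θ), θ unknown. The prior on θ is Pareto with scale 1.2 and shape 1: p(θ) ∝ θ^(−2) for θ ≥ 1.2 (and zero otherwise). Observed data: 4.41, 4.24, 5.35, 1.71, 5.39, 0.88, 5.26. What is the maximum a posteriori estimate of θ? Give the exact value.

The Uniform(0, θ) likelihood is θ^(−n) for θ ≥ max(xᵢ), zero otherwise. Here max(xᵢ) = 5.39.
Posterior ∝ θ^(−2) · θ^(−7) = θ^(−9) on θ ≥ max(1.2, 5.39) = 5.39.
This density is strictly decreasing in θ, so the posterior mode lies at the lower boundary of the support.

θ̂_MAP = 5.39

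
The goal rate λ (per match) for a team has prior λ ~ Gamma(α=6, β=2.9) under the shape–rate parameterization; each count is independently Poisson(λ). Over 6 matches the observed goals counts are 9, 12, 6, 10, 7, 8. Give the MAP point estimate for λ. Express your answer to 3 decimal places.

λ̂_MAP = 6.404

Σxᵢ = 9+12+6+10+7+8 = 52, with n = 6.
Posterior ∝ λ^5e^(−2.9λ) · λ^52e^(−6λ) = λ^57e^(−8.9λ), i.e. Gamma(shape=58, rate=8.9).
The mode of a Gamma(a, b) with a ≥ 1 (shape–rate) is (a−1)/b = 57/8.9 ≈ 6.404.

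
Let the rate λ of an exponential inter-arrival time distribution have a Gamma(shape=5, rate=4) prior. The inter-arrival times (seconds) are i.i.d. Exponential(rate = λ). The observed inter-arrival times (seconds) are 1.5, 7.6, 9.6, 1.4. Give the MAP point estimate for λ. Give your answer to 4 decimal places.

λ̂_MAP = 0.3320

The Exponential(rate=λ) likelihood is ∝ λ^n e^(−λΣtᵢ). Here n = 4 and Σtᵢ = 1.5 + 7.6 + 9.6 + 1.4 = 20.1.
Posterior ∝ λ^4e^(−4λ) · λ^4e^(−20.1λ) = λ^8e^(−24.1λ), i.e. Gamma(9, 24.1).
Mode = (a−1)/b = 8/24.1 ≈ 0.3320.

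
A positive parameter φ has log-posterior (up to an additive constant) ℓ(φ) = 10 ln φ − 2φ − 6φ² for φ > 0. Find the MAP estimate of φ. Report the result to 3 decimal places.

ℓ'(φ) = 10/φ − 2 − 12φ. Setting this to zero and multiplying by φ: 12φ² + 2φ − 10 = 0.
φ = (−2 + √(2² + 4·12·10)) / (2·12) = (−2 + √484) / 24 = (−2 + 22)/24 = 5/6.
ℓ''(φ) = −10/φ² − 12 < 0, confirming a maximum.

φ̂_MAP = 0.833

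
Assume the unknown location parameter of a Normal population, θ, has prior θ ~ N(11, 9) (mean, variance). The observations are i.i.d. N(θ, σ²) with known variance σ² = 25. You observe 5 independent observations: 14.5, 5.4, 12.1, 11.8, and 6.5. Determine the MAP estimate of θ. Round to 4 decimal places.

θ̂_MAP = 10.3957

n = 5; x̄ = (14.5 + 5.4 + 12.1 + 11.8 + 6.5)/5 = 50.3/5 = 10.06.
For a Normal prior and Normal likelihood with known variance, the posterior is Normal; its mode equals its mean, the precision-weighted average.
Prior precision 1/σ₀² = 1/9; data precision n/σ² = 5/25 = 0.2.
θ̂ = ((1/9)·11 + 0.2·10.06) / (1/9 + 0.2) = (7277/2250)/(14/45) = 7277/700 ≈ 10.3957.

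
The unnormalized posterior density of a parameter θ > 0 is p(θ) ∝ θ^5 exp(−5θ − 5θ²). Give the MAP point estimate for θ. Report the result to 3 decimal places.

ℓ'(θ) = 5/θ − 5 − 10θ. Setting this to zero and multiplying by θ: 10θ² + 5θ − 5 = 0.
θ = (−5 + √(5² + 4·10·5)) / (2·10) = (−5 + √225) / 20 = (−5 + 15)/20 = 1/2.
ℓ''(θ) = −5/θ² − 10 < 0, confirming a maximum.

θ̂_MAP = 0.500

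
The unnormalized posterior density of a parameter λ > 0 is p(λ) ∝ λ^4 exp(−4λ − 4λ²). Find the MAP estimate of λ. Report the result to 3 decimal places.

ℓ'(λ) = 4/λ − 4 − 8λ. Setting this to zero and multiplying by λ: 8λ² + 4λ − 4 = 0.
λ = (−4 + √(4² + 4·8·4)) / (2·8) = (−4 + √144) / 16 = (−4 + 12)/16 = 1/2.
ℓ''(λ) = −4/λ² − 8 < 0, confirming a maximum.

λ̂_MAP = 0.500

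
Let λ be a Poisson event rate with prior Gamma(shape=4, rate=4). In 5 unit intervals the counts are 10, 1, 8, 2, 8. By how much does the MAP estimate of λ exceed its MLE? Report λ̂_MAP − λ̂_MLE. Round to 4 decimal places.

MAP − MLE = -2.2444

Σxᵢ = 29. Posterior is Gamma(33, 9); MAP = (33−1)/9 = 32/9 ≈ 3.55556.
MLE = x̄ = 29/5 ≈ 5.80000.
Difference = 32/9 − 29/5 = -101/45 ≈ -2.2444.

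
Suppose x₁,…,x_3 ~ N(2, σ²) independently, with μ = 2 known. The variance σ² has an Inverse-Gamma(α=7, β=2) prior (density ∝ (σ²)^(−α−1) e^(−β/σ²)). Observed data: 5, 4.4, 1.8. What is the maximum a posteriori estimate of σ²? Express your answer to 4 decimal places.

σ̂²_MAP = 0.9895

Sum of squared deviations about the known mean: SS = (5−2)² + (4.4−2)² + (1.8−2)² = 14.8.
The Normal likelihood contributes (σ²)^(−n/2) exp(−SS/(2σ²)), so the posterior is Inverse-Gamma(α + n/2, β + SS/2) = Inverse-Gamma(8.5, 9.4).
The mode of Inverse-Gamma(a, b) is b/(a+1) = 9.4/9.5 ≈ 0.9895.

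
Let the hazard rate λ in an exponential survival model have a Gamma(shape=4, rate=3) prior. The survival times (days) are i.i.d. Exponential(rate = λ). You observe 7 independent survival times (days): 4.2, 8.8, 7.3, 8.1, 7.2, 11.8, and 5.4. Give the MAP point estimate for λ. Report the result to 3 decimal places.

λ̂_MAP = 0.179

The Exponential(rate=λ) likelihood is ∝ λ^n e^(−λΣtᵢ). Here n = 7 and Σtᵢ = 4.2 + 8.8 + 7.3 + 8.1 + 7.2 + 11.8 + 5.4 = 52.8.
Posterior ∝ λ^3e^(−3λ) · λ^7e^(−52.8λ) = λ^10e^(−55.8λ), i.e. Gamma(11, 55.8).
Mode = (a−1)/b = 10/55.8 ≈ 0.179.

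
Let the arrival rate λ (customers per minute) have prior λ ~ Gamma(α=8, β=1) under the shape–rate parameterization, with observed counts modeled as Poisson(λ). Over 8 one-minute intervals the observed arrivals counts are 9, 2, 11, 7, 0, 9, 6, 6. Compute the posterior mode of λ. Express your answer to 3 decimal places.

λ̂_MAP = 6.333

Σxᵢ = 9+2+11+7+0+9+6+6 = 50, with n = 8.
Posterior ∝ λ^7e^(−1λ) · λ^50e^(−8λ) = λ^57e^(−9λ), i.e. Gamma(shape=58, rate=9).
The mode of a Gamma(a, b) with a ≥ 1 (shape–rate) is (a−1)/b = 57/9 ≈ 6.333.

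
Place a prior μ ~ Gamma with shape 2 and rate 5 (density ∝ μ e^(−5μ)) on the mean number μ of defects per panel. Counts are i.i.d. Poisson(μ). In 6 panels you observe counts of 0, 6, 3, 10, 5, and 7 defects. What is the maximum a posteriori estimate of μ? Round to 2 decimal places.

μ̂_MAP = 2.91

Σxᵢ = 0+6+3+10+5+7 = 31, with n = 6.
Posterior ∝ μe^(−5μ) · μ^31e^(−6μ) = μ^32e^(−11μ), i.e. Gamma(shape=33, rate=11).
The mode of a Gamma(a, b) with a ≥ 1 (shape–rate) is (a−1)/b = 32/11 ≈ 2.91.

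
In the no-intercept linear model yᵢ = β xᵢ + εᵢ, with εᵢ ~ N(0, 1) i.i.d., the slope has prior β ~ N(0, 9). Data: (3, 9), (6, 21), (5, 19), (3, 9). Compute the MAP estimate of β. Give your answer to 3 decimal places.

β̂_MAP = 3.476

log p(β | y) = −Σ(yᵢ − βxᵢ)²/(2·1) − β²/(2·9) + const.
Setting the derivative to zero: Σxᵢ(yᵢ − βxᵢ)/1 − β/9 = 0, so β = Σxᵢyᵢ / (Σxᵢ² + σ²/τ²).
Σxᵢyᵢ = 3·9 + 6·21 + 5·19 + 3·9 = 275; Σxᵢ² = 79; σ²/τ² = 1/9.
β̂_MAP = 275 / (79 + 1/9) = 275/(712/9) = 2475/712 ≈ 3.476.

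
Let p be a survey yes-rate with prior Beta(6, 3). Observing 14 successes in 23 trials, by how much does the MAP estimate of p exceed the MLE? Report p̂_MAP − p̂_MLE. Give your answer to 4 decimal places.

Posterior is Beta(20, 12); MAP = (20−1)/(32−2) = 19/30 ≈ 0.63333.
MLE ignores the prior: p̂_MLE = k/n = 14/23 ≈ 0.60870.
Difference = 19/30 − 14/23 = 17/690 ≈ 0.0246.

MAP − MLE = 0.0246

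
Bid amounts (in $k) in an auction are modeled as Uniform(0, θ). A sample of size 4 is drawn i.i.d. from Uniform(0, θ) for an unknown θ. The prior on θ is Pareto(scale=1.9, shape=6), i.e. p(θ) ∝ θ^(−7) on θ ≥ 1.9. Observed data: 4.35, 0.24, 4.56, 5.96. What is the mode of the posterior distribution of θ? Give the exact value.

The Uniform(0, θ) likelihood is θ^(−n) for θ ≥ max(xᵢ), zero otherwise. Here max(xᵢ) = 5.96.
Posterior ∝ θ^(−7) · θ^(−4) = θ^(−11) on θ ≥ max(1.9, 5.96) = 5.96.
This density is strictly decreasing in θ, so the posterior mode lies at the lower boundary of the support.

θ̂_MAP = 5.96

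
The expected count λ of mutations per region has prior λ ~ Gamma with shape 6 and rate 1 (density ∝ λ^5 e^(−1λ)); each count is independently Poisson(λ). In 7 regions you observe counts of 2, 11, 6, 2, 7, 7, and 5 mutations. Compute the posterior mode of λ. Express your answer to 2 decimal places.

Σxᵢ = 2+11+6+2+7+7+5 = 40, with n = 7.
Posterior ∝ λ^5e^(−1λ) · λ^40e^(−7λ) = λ^45e^(−8λ), i.e. Gamma(shape=46, rate=8).
The mode of a Gamma(a, b) with a ≥ 1 (shape–rate) is (a−1)/b = 45/8 ≈ 5.63.

λ̂_MAP = 5.63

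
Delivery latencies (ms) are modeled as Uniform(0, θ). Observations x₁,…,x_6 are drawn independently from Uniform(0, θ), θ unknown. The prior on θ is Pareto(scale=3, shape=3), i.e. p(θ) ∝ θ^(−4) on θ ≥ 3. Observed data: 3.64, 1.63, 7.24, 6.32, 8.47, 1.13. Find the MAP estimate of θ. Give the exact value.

θ̂_MAP = 8.47

The Uniform(0, θ) likelihood is θ^(−n) for θ ≥ max(xᵢ), zero otherwise. Here max(xᵢ) = 8.47.
Posterior ∝ θ^(−4) · θ^(−6) = θ^(−10) on θ ≥ max(3, 8.47) = 8.47.
This density is strictly decreasing in θ, so the posterior mode lies at the lower boundary of the support.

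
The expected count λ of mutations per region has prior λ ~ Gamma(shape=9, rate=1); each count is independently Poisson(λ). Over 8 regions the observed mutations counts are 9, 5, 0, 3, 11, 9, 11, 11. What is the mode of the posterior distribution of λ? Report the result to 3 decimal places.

Σxᵢ = 9+5+0+3+11+9+11+11 = 59, with n = 8.
Posterior ∝ λ^8e^(−1λ) · λ^59e^(−8λ) = λ^67e^(−9λ), i.e. Gamma(shape=68, rate=9).
The mode of a Gamma(a, b) with a ≥ 1 (shape–rate) is (a−1)/b = 67/9 ≈ 7.444.

λ̂_MAP = 7.444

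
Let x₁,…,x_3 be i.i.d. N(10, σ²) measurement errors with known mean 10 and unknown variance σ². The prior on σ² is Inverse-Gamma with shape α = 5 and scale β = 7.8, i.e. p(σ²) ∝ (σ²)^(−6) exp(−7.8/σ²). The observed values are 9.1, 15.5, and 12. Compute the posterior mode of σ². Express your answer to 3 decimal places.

Sum of squared deviations about the known mean: SS = (9.1−10)² + (15.5−10)² + (12−10)² = 35.06.
The Normal likelihood contributes (σ²)^(−n/2) exp(−SS/(2σ²)), so the posterior is Inverse-Gamma(α + n/2, β + SS/2) = Inverse-Gamma(6.5, 25.33).
The mode of Inverse-Gamma(a, b) is b/(a+1) = 25.33/7.5 ≈ 3.377.

σ̂²_MAP = 3.377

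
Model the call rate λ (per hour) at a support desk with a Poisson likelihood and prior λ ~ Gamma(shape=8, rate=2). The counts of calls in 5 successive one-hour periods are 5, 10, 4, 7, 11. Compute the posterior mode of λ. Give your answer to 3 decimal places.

λ̂_MAP = 6.286

Σxᵢ = 5+10+4+7+11 = 37, with n = 5.
Posterior ∝ λ^7e^(−2λ) · λ^37e^(−5λ) = λ^44e^(−7λ), i.e. Gamma(shape=45, rate=7).
The mode of a Gamma(a, b) with a ≥ 1 (shape–rate) is (a−1)/b = 44/7 ≈ 6.286.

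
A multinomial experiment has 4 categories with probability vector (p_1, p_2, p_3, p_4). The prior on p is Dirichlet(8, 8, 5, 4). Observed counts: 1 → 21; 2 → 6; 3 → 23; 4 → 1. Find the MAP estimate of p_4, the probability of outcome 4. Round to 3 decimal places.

MAP estimate: 0.056

The posterior is Dirichlet(αᵢ + nᵢ) = Dirichlet(29, 14, 28, 5).
For a Dirichlet(a₁,…,a_K) with all aᵢ > 1, the mode has j-th component (aⱼ − 1)/(Σaᵢ − K).
Here Σaᵢ = 76 and K = 4, so p_4 = (5 − 1)/(76 − 4) = 4/72 ≈ 0.056.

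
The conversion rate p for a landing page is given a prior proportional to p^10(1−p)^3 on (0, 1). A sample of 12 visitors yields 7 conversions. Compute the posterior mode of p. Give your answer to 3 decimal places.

The prior density ∝ p^10(1−p)^3 is the kernel of Beta(11, 4).
Data: 7 successes in 12 trials. The binomial likelihood contributes p^7(1−p)^5, so the posterior is Beta(11+7, 4+5) = Beta(18, 9).
For Beta(a, b) with a, b > 1 the mode is (a−1)/(a+b−2) = 17/25 ≈ 0.680.

p̂_MAP = 0.680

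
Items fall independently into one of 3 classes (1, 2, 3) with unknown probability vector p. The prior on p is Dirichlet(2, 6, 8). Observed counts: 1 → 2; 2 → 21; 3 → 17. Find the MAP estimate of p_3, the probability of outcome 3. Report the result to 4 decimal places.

MAP estimate: 0.4528

The posterior is Dirichlet(αᵢ + nᵢ) = Dirichlet(4, 27, 25).
For a Dirichlet(a₁,…,a_K) with all aᵢ > 1, the mode has j-th component (aⱼ − 1)/(Σaᵢ − K).
Here Σaᵢ = 56 and K = 3, so p_3 = (25 − 1)/(56 − 3) = 24/53 ≈ 0.4528.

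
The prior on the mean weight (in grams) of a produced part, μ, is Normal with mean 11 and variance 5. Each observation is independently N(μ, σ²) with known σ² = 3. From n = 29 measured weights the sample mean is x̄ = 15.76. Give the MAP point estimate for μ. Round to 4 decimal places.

μ̂_MAP = 15.6635

n = 29, x̄ = 15.76.
For a Normal prior and Normal likelihood with known variance, the posterior is Normal; its mode equals its mean, the precision-weighted average.
Prior precision 1/σ₀² = 1/5 = 0.2; data precision n/σ² = 29/3.
μ̂ = (0.2·11 + (29/3)·15.76) / (0.2 + 29/3) = (11591/75)/(148/15) = 11591/740 ≈ 15.6635.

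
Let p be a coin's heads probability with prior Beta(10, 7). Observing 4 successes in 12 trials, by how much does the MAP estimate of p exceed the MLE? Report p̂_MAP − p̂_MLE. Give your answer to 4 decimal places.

Posterior is Beta(14, 15); MAP = (14−1)/(29−2) = 13/27 ≈ 0.48148.
MLE ignores the prior: p̂_MLE = k/n = 4/12 ≈ 0.33333.
Difference = 13/27 − 4/12 = 4/27 ≈ 0.1481.

MAP − MLE = 0.1481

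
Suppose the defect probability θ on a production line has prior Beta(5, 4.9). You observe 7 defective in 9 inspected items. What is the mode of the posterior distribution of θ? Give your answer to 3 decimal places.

θ̂_MAP = 0.651

Prior: Beta(5, 4.9).
Data: 7 successes in 9 trials. The binomial likelihood contributes θ^7(1−θ)^2, so the posterior is Beta(5+7, 4.9+2) = Beta(12, 6.9).
For Beta(a, b) with a, b > 1 the mode is (a−1)/(a+b−2) = 11/16.9 ≈ 0.651.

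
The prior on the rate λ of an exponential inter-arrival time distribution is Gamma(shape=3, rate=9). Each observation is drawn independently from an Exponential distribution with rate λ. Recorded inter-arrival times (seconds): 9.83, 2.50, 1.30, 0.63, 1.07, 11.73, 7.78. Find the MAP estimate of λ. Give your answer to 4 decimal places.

λ̂_MAP = 0.2053

The Exponential(rate=λ) likelihood is ∝ λ^n e^(−λΣtᵢ). Here n = 7 and Σtᵢ = 9.83 + 2.50 + 1.30 + 0.63 + 1.07 + 11.73 + 7.78 = 34.84.
Posterior ∝ λ^2e^(−9λ) · λ^7e^(−34.84λ) = λ^9e^(−43.84λ), i.e. Gamma(10, 43.84).
Mode = (a−1)/b = 9/43.84 ≈ 0.2053.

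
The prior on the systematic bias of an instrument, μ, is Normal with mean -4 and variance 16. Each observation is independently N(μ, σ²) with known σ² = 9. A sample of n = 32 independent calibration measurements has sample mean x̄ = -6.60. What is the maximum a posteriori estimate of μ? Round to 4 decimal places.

μ̂_MAP = -6.5551

n = 32, x̄ = -6.60.
For a Normal prior and Normal likelihood with known variance, the posterior is Normal; its mode equals its mean, the precision-weighted average.
Prior precision 1/σ₀² = 1/16 = 0.0625; data precision n/σ² = 32/9.
μ̂ = (0.0625·(-4) + (32/9)·(-6.6)) / (0.0625 + 32/9) = (-1423/60)/(521/144) = -17076/2605 ≈ -6.5551.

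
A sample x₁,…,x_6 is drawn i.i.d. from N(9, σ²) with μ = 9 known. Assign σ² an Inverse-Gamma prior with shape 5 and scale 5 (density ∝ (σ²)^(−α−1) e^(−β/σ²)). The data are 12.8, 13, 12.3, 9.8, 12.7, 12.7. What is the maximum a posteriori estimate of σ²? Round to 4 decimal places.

σ̂²_MAP = 4.4083

Sum of squared deviations about the known mean: SS = (12.8−9)² + (13−9)² + (12.3−9)² + (9.8−9)² + (12.7−9)² + (12.7−9)² = 69.35.
The Normal likelihood contributes (σ²)^(−n/2) exp(−SS/(2σ²)), so the posterior is Inverse-Gamma(α + n/2, β + SS/2) = Inverse-Gamma(8, 39.675).
The mode of Inverse-Gamma(a, b) is b/(a+1) = 39.675/9 ≈ 4.4083.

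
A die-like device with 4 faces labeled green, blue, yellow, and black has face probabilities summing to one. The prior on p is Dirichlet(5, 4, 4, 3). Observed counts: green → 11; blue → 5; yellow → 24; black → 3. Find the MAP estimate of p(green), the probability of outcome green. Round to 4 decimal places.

MAP estimate of p(green) = 0.2727

The posterior is Dirichlet(αᵢ + nᵢ) = Dirichlet(16, 9, 28, 6).
For a Dirichlet(a₁,…,a_K) with all aᵢ > 1, the mode has j-th component (aⱼ − 1)/(Σaᵢ − K).
Here Σaᵢ = 59 and K = 4, so p(green) = (16 − 1)/(59 − 4) = 15/55 ≈ 0.2727.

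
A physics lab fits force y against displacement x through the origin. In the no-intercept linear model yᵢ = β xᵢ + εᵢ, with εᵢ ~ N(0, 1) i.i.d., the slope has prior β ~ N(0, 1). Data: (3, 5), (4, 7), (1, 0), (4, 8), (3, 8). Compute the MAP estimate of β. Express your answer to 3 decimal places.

β̂_MAP = 1.904

log p(β | y) = −Σ(yᵢ − βxᵢ)²/(2·1) − β²/(2·1) + const.
Setting the derivative to zero: Σxᵢ(yᵢ − βxᵢ)/1 − β/1 = 0, so β = Σxᵢyᵢ / (Σxᵢ² + σ²/τ²).
Σxᵢyᵢ = 3·5 + 4·7 + 1·0 + 4·8 + 3·8 = 99; Σxᵢ² = 51; σ²/τ² = 1.
β̂_MAP = 99 / (51 + 1) = 99/52 ≈ 1.904.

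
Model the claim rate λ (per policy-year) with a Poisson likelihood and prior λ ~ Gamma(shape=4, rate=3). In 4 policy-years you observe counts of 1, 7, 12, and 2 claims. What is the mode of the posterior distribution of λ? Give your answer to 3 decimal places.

Σxᵢ = 1+7+12+2 = 22, with n = 4.
Posterior ∝ λ^3e^(−3λ) · λ^22e^(−4λ) = λ^25e^(−7λ), i.e. Gamma(shape=26, rate=7).
The mode of a Gamma(a, b) with a ≥ 1 (shape–rate) is (a−1)/b = 25/7 ≈ 3.571.

λ̂_MAP = 3.571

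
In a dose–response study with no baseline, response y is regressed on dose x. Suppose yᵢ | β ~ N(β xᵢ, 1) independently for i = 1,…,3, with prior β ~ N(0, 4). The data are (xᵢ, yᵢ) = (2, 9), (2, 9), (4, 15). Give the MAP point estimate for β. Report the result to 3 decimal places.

β̂_MAP = 3.959

log p(β | y) = −Σ(yᵢ − βxᵢ)²/(2·1) − β²/(2·4) + const.
Setting the derivative to zero: Σxᵢ(yᵢ − βxᵢ)/1 − β/4 = 0, so β = Σxᵢyᵢ / (Σxᵢ² + σ²/τ²).
Σxᵢyᵢ = 2·9 + 2·9 + 4·15 = 96; Σxᵢ² = 24; σ²/τ² = 0.25.
β̂_MAP = 96 / (24 + 0.25) = 96/24.25 ≈ 3.959.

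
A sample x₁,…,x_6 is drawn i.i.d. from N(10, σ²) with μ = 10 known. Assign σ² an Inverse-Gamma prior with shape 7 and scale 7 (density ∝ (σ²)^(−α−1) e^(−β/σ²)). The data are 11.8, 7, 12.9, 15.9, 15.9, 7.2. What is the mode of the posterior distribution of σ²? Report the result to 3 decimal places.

σ̂²_MAP = 5.096

Sum of squared deviations about the known mean: SS = (11.8−10)² + (7−10)² + (12.9−10)² + (15.9−10)² + (15.9−10)² + (7.2−10)² = 98.11.
The Normal likelihood contributes (σ²)^(−n/2) exp(−SS/(2σ²)), so the posterior is Inverse-Gamma(α + n/2, β + SS/2) = Inverse-Gamma(10, 56.055).
The mode of Inverse-Gamma(a, b) is b/(a+1) = 56.055/11 ≈ 5.096.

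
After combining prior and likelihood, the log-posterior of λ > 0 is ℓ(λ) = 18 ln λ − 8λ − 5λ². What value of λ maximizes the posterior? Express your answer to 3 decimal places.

λ̂_MAP = 1.000

ℓ'(λ) = 18/λ − 8 − 10λ. Setting this to zero and multiplying by λ: 10λ² + 8λ − 18 = 0.
λ = (−8 + √(8² + 4·10·18)) / (2·10) = (−8 + √784) / 20 = (−8 + 28)/20 = 1.
ℓ''(λ) = −18/λ² − 10 < 0, confirming a maximum.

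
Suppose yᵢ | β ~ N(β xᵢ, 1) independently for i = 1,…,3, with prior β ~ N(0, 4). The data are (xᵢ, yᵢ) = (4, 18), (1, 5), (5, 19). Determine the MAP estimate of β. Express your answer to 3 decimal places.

log p(β | y) = −Σ(yᵢ − βxᵢ)²/(2·1) − β²/(2·4) + const.
Setting the derivative to zero: Σxᵢ(yᵢ − βxᵢ)/1 − β/4 = 0, so β = Σxᵢyᵢ / (Σxᵢ² + σ²/τ²).
Σxᵢyᵢ = 4·18 + 1·5 + 5·19 = 172; Σxᵢ² = 42; σ²/τ² = 0.25.
β̂_MAP = 172 / (42 + 0.25) = 172/42.25 ≈ 4.071.

β̂_MAP = 4.071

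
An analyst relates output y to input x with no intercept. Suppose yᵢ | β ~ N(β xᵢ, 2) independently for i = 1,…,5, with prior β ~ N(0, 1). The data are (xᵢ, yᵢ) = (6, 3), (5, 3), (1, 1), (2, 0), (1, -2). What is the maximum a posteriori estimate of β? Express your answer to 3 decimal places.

β̂_MAP = 0.464

log p(β | y) = −Σ(yᵢ − βxᵢ)²/(2·2) − β²/(2·1) + const.
Setting the derivative to zero: Σxᵢ(yᵢ − βxᵢ)/2 − β/1 = 0, so β = Σxᵢyᵢ / (Σxᵢ² + σ²/τ²).
Σxᵢyᵢ = 6·3 + 5·3 + 1·1 + 2·0 + 1·(-2) = 32; Σxᵢ² = 67; σ²/τ² = 2.
β̂_MAP = 32 / (67 + 2) = 32/69 ≈ 0.464.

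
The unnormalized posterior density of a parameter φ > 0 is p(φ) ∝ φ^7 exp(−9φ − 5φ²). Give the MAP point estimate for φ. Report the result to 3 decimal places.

ℓ'(φ) = 7/φ − 9 − 10φ. Setting this to zero and multiplying by φ: 10φ² + 9φ − 7 = 0.
φ = (−9 + √(9² + 4·10·7)) / (2·10) = (−9 + √361) / 20 = (−9 + 19)/20 = 1/2.
ℓ''(φ) = −7/φ² − 10 < 0, confirming a maximum.

φ̂_MAP = 0.500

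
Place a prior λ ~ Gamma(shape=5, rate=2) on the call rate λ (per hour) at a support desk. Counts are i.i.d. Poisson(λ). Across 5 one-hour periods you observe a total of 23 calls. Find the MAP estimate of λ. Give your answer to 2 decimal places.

λ̂_MAP = 3.86

Σxᵢ = 23, n = 5.
Posterior ∝ λ^4e^(−2λ) · λ^23e^(−5λ) = λ^27e^(−7λ), i.e. Gamma(shape=28, rate=7).
The mode of a Gamma(a, b) with a ≥ 1 (shape–rate) is (a−1)/b = 27/7 ≈ 3.86.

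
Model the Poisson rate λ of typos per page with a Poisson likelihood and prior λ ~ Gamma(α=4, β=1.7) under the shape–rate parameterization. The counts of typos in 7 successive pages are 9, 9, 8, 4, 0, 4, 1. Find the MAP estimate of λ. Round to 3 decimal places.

λ̂_MAP = 4.368

Σxᵢ = 9+9+8+4+0+4+1 = 35, with n = 7.
Posterior ∝ λ^3e^(−1.7λ) · λ^35e^(−7λ) = λ^38e^(−8.7λ), i.e. Gamma(shape=39, rate=8.7).
The mode of a Gamma(a, b) with a ≥ 1 (shape–rate) is (a−1)/b = 38/8.7 ≈ 4.368.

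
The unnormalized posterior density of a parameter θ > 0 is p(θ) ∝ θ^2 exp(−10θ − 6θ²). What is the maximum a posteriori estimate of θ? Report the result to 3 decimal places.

θ̂_MAP = 0.167

ℓ'(θ) = 2/θ − 10 − 12θ. Setting this to zero and multiplying by θ: 12θ² + 10θ − 2 = 0.
θ = (−10 + √(10² + 4·12·2)) / (2·12) = (−10 + √196) / 24 = (−10 + 14)/24 = 1/6.
ℓ''(θ) = −2/θ² − 12 < 0, confirming a maximum.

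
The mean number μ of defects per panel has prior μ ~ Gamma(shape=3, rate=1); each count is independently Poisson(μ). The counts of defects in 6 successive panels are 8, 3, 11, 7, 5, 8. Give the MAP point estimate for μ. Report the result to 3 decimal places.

μ̂_MAP = 6.286

Σxᵢ = 8+3+11+7+5+8 = 42, with n = 6.
Posterior ∝ μ^2e^(−1μ) · μ^42e^(−6μ) = μ^44e^(−7μ), i.e. Gamma(shape=45, rate=7).
The mode of a Gamma(a, b) with a ≥ 1 (shape–rate) is (a−1)/b = 44/7 ≈ 6.286.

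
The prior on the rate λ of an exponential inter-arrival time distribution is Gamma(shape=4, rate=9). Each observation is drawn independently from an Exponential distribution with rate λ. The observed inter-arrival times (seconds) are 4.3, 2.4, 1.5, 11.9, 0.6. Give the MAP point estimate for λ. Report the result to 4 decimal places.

λ̂_MAP = 0.2694

The Exponential(rate=λ) likelihood is ∝ λ^n e^(−λΣtᵢ). Here n = 5 and Σtᵢ = 4.3 + 2.4 + 1.5 + 11.9 + 0.6 = 20.7.
Posterior ∝ λ^3e^(−9λ) · λ^5e^(−20.7λ) = λ^8e^(−29.7λ), i.e. Gamma(9, 29.7).
Mode = (a−1)/b = 8/29.7 ≈ 0.2694.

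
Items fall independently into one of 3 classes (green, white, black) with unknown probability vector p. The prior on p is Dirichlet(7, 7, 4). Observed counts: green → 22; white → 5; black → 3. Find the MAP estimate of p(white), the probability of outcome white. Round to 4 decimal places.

The posterior is Dirichlet(αᵢ + nᵢ) = Dirichlet(29, 12, 7).
For a Dirichlet(a₁,…,a_K) with all aᵢ > 1, the mode has j-th component (aⱼ − 1)/(Σaᵢ − K).
Here Σaᵢ = 48 and K = 3, so p(white) = (12 − 1)/(48 − 3) = 11/45 ≈ 0.2444.

MAP estimate of p(white) = 0.2444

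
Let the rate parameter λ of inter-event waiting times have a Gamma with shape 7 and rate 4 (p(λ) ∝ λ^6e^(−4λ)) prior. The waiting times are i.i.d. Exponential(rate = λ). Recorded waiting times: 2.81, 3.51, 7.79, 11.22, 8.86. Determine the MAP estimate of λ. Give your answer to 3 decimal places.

The Exponential(rate=λ) likelihood is ∝ λ^n e^(−λΣtᵢ). Here n = 5 and Σtᵢ = 2.81 + 3.51 + 7.79 + 11.22 + 8.86 = 34.19.
Posterior ∝ λ^6e^(−4λ) · λ^5e^(−34.19λ) = λ^11e^(−38.19λ), i.e. Gamma(12, 38.19).
Mode = (a−1)/b = 11/38.19 ≈ 0.288.

λ̂_MAP = 0.288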